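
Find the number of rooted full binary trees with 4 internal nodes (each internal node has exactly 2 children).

This is counted by the nth Catalan number C_n. Here n = 4.
Using C_0 = 1 and C_(k+1) = C_k x 2(2k+1)/(k+2), build up term by term: C_1=1, C_2=2, C_3=5, C_4=14.

Final answer: C_{4} = 14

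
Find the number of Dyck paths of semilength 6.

Total monotonic paths to (6,6): C(12,6) = 924.
Reflecting each bad path at its first crossing gives a bijection with paths to (5,7): C(12,7) = 792.
Valid Dyck paths: 924 - 792.
(These counts are the Catalan numbers.)

Final answer: C_{6} = 132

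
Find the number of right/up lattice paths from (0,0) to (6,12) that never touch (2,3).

Total paths to (6,12): C(18,12) = 18564.
Paths through (2,3): C(5,3) x C(13,9) = 7150.
Avoiding (2,3): 18564 - 7150.

Final answer: 11414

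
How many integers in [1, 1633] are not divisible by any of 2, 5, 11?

|div by 2|=816, |div by 5|=326, |div by 11|=148.
|div by 2&5|=163, |div by 2&11|=74, |div by 5&11|=29, |div by all|=14.
By inclusion-exclusion, divisible by at least one: 816+326+148-163-74-29+14 = 1038.
Not divisible by any: 1633 - 1038.

Final answer: 595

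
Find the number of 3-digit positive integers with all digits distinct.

First digit: 9 (not 0). Second: 9 (not first). Third: 8, etc.
Total: 9 x 9 x 8.

Final answer: 648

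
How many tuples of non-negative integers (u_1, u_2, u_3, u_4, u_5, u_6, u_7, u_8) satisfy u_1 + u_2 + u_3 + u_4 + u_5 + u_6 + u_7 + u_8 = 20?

Stars and bars with 20 stars and 7 bars:
C(20+8-1, 8-1) = C(27,7).

Final answer: C(27,7) = 888030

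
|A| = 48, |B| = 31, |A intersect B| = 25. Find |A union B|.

|A union B| = |A| + |B| - |A intersect B| = 48 + 31 - 25.

Final answer: 54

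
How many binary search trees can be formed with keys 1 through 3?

The structures are counted by the Catalan number C_n. Here n = 3.
Using C_0 = 1 and C_(k+1) = C_k x 2(2k+1)/(k+2), build up term by term: C_1=1, C_2=2, C_3=5.

Final answer: C_{3} = 5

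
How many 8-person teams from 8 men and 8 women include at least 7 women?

Sum over valid woman counts:
C(8,7)C(8,1) = 64
C(8,8)C(8,0) = 1
Total: 64 + 1.

Final answer: 65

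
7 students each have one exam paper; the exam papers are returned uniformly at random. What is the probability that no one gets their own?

Derangements satisfy D(n) = (n-1)(D(n-1) + D(n-2)), starting from D(0)=1, D(1)=0.
Building up: D(2)=1, D(3)=2, D(4)=9, D(5)=44, D(6)=265, D(7)=1854.
Total arrangements: 7! = 5040.
Probability = D(7)/7! = 103/280.

Final answer: D(7)/7! = 1854/5040 = 0.367857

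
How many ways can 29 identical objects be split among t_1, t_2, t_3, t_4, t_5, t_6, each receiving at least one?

Substitute t'_i = t_i - 1 (so t'_i >= 0). Then sum t'_i = 29 - 6 = 23.
Stars and bars: C(23+6-1, 6-1) = C(28,5).

Final answer: C(28,5) = 98280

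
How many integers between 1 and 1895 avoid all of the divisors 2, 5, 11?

|div by 2|=947, |div by 5|=379, |div by 11|=172.
|div by 2&5|=189, |div by 2&11|=86, |div by 5&11|=34, |div by all|=17.
By inclusion-exclusion, divisible by at least one: 947+379+172-189-86-34+17 = 1206.
Not divisible by any: 1895 - 1206.

Final answer: 689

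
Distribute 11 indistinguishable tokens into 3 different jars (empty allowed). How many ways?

Stars and bars: C(n+k-1, k-1) = C(13,2).

Final answer: C(13,2) = 78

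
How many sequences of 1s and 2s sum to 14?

Let f(n) count the ways. The last step is size 1 or 2, so f(n) = f(n-1) + f(n-2) with f(1)=1, f(2)=2.
Computing successive values: f(1)=1, f(2)=2, f(3)=3, f(4)=5, f(5)=8, f(6)=13, f(7)=21, f(8)=34, f(9)=55, f(10)=89, f(11)=144, f(12)=233, f(13)=377, f(14)=610.

Final answer: 610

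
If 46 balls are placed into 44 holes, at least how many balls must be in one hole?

By the pigeonhole principle: ceiling(46/44).

Final answer: 2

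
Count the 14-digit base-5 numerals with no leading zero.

These are the integers in [5^13, 5^14), so the count is 5^14 - 5^13 = 4 x 5^13.

Final answer: 4882812500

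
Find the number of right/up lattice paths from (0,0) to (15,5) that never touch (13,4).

Total paths to (15,5): C(20,5) = 15504.
Paths through (13,4): C(17,4) x C(3,1) = 7140.
Avoiding (13,4): 15504 - 7140.

Final answer: 8364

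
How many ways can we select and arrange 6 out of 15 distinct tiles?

P(15,6) = 15!/(15-6)! = 15!/9!.

Final answer: P(15,6) = 3603600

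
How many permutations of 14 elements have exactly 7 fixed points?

Choose which 7 elements are fixed: C(14,7) = 3432.
Derange the remaining 7 using D(j) = (j-1)(D(j-1) + D(j-2)), D(0)=1, D(1)=0: D(2)=1, D(3)=2, D(4)=9, D(5)=44, D(6)=265, D(7)=1854.
Total: 3432 x 1854.

Final answer: C(14,7) D(7) = 6362928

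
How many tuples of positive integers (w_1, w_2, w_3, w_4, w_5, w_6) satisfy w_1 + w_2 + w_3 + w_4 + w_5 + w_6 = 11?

Substitute w'_i = w_i - 1 (so w'_i >= 0). Then sum w'_i = 11 - 6 = 5.
Stars and bars: C(5+6-1, 6-1) = C(10,5).

Final answer: C(10,5) = 252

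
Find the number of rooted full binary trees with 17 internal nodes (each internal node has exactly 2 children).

The structures are counted by the Catalan number C_n. Here n = 17.
C_n = (2n)!/(n!(n+1)!), so C_{17} = 34!/(17! x 18!) = C(34,17)/18 = 2333606220/18.

Final answer: C_{17} = 129644790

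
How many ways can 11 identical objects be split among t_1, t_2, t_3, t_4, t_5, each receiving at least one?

Substitute t'_i = t_i - 1 (so t'_i >= 0). Then sum t'_i = 11 - 5 = 6.
Stars and bars: C(6+5-1, 5-1) = C(10,4).

Final answer: C(10,4) = 210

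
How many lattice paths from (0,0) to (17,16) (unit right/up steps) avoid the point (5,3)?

Total paths to (17,16): C(33,16) = 1166803110.
Paths through (5,3): C(8,3) x C(25,13) = 291216800.
Avoiding (5,3): 1166803110 - 291216800.

Final answer: 875586310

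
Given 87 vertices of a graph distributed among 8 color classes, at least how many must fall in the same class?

By pigeonhole with 87 objects and 8 categories: ceiling(87/8).

Final answer: 11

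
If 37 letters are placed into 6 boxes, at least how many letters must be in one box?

By the pigeonhole principle: ceiling(37/6).

Final answer: 7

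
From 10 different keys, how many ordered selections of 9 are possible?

P(10,9) = 10!/(10-9)! = 10!/1!.

Final answer: P(10,9) = 3628800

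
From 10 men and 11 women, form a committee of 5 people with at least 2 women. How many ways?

Sum over valid woman counts:
C(11,2)C(10,3) = 6600
C(11,3)C(10,2) = 7425
C(11,4)C(10,1) = 3300
C(11,5)C(10,0) = 462
Total: 6600 + 7425 + 3300 + 462.

Final answer: 17787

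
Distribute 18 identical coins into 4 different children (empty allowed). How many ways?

Stars and bars: C(n+k-1, k-1) = C(21,3).

Final answer: C(21,3) = 1330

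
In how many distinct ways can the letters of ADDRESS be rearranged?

Letters (A:1, D:2, E:1, R:1, S:2). Total letters: 7.
Permutations = 7!/(2! x 2!).

Final answer: 1260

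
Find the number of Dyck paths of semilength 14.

Total monotonic paths to (14,14): C(28,14) = 40116600.
A path is bad iff it touches y = x + 1; reflecting its initial segment maps bad paths bijectively onto all paths to (13,15), of which there are C(28,15) = 37442160.
Valid Dyck paths: 40116600 - 37442160.
(This is the Catalan number C_{14}.)

Final answer: C_{14} = 2674440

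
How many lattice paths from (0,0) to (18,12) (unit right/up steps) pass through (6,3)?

Paths (0,0)->(6,3): C(9,3) = 84.
Paths (6,3)->(18,12): C(21,9) = 293930.
By multiplication principle: 84 x 293930.

Final answer: 24690120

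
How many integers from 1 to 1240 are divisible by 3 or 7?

Multiples of 3: 413. Multiples of 7: 177. Of both (lcm=21): 59.
By inclusion-exclusion: 413 + 177 - 59.

Final answer: 531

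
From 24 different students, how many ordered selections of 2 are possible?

P(24,2) = 24!/(24-2)! = 24!/22!.

Final answer: P(24,2) = 552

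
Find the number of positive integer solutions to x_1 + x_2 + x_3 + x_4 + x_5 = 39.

Substitute x'_i = x_i - 1 (so x'_i >= 0). Then sum x'_i = 39 - 5 = 34.
Stars and bars: C(34+5-1, 5-1) = C(38,4).

Final answer: C(38,4) = 73815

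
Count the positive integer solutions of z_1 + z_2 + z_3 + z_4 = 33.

Substitute z'_i = z_i - 1 (so z'_i >= 0). Then sum z'_i = 33 - 4 = 29.
Stars and bars: C(29+4-1, 4-1) = C(32,3).

Final answer: C(32,3) = 4960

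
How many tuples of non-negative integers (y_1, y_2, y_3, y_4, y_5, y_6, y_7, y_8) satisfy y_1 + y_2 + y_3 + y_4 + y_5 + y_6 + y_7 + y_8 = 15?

Stars and bars with 15 stars and 7 bars:
C(15+8-1, 8-1) = C(22,7).

Final answer: C(22,7) = 170544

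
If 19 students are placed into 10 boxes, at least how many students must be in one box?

By the pigeonhole principle: ceiling(19/10).

Final answer: 2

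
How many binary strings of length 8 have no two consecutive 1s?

Classify by the final bit: ...0 gives a(n-1) strings, ...01 gives a(n-2) strings. Thus a(n) = a(n-1) + a(n-2) with a(1)=2, a(2)=3.
Computing successive values: a(1)=2, a(2)=3, a(3)=5, a(4)=8, a(5)=13, a(6)=21, a(7)=34, a(8)=55.

Final answer: 55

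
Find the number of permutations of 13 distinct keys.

The number of ways to arrange 13 distinct objects is 13!.

Final answer: 13! = 6227020800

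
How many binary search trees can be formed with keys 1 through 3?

This is counted by the nth Catalan number C_n. Here n = 3.
C_n = (2n)!/(n!(n+1)!), so C_{3} = 6!/(3! x 4!) = C(6,3)/4 = 20/4.

Final answer: C_{3} = 5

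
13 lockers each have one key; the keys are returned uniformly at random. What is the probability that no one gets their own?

D(n) = (n-1)(D(n-1) + D(n-2)), D(0)=1, D(1)=0.
Building up: D(2)=1, D(3)=2, D(4)=9, D(5)=44, D(6)=265, D(7)=1854, D(8)=14833, D(9)=133496, D(10)=1334961, D(11)=14684570, D(12)=176214841, D(13)=2290792932.
Total arrangements: 13! = 6227020800.
Probability = D(13)/13! = 63633137/172972800.

Final answer: D(13)/13! = 2290792932/6227020800 = 0.367879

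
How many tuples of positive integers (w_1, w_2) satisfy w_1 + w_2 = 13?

Substitute w'_i = w_i - 1 (so w'_i >= 0). Then sum w'_i = 13 - 2 = 11.
Stars and bars: C(11+2-1, 2-1) = C(12,1).

Final answer: C(12,1) = 12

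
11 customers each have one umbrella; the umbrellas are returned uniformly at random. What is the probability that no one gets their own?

Use the recurrence D(n) = (n-1)(D(n-1) + D(n-2)) with D(0)=1, D(1)=0.
Building up: D(2)=1, D(3)=2, D(4)=9, D(5)=44, D(6)=265, D(7)=1854, D(8)=14833, D(9)=133496, D(10)=1334961, D(11)=14684570.
Total arrangements: 11! = 39916800.
Probability = D(11)/11! = 1468457/3991680.

Final answer: D(11)/11! = 14684570/39916800 = 0.367879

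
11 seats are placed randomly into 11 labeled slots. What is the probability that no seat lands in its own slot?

Use the recurrence D(n) = (n-1)(D(n-1) + D(n-2)) with D(0)=1, D(1)=0.
Building up: D(2)=1, D(3)=2, D(4)=9, D(5)=44, D(6)=265, D(7)=1854, D(8)=14833, D(9)=133496, D(10)=1334961, D(11)=14684570.
Total arrangements: 11! = 39916800.
Probability = D(11)/11! = 1468457/3991680.

Final answer: D(11)/11! = 14684570/39916800 = 0.367879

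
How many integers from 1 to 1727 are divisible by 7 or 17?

Multiples of 7: 246. Multiples of 17: 101. Of both (lcm=119): 14.
By inclusion-exclusion: 246 + 101 - 14.

Final answer: 333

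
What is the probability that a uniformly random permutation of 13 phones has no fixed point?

D(n) = (n-1)(D(n-1) + D(n-2)), D(0)=1, D(1)=0.
Building up: D(2)=1, D(3)=2, D(4)=9, D(5)=44, D(6)=265, D(7)=1854, D(8)=14833, D(9)=133496, D(10)=1334961, D(11)=14684570, D(12)=176214841, D(13)=2290792932.
Total arrangements: 13! = 6227020800.
Probability = D(13)/13! = 63633137/172972800.

Final answer: D(13)/13! = 2290792932/6227020800 = 0.367879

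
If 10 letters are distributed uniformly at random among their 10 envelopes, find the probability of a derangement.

Derangements satisfy D(n) = (n-1)(D(n-1) + D(n-2)), starting from D(0)=1, D(1)=0.
Building up: D(2)=1, D(3)=2, D(4)=9, D(5)=44, D(6)=265, D(7)=1854, D(8)=14833, D(9)=133496, D(10)=1334961.
Total arrangements: 10! = 3628800.
Probability = D(10)/10! = 16481/44800.

Final answer: D(10)/10! = 1334961/3628800 = 0.367879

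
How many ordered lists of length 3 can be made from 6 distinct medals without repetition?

P(6,3) = 6!/(6-3)! = 6!/3!.

Final answer: P(6,3) = 120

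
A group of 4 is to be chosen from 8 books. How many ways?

C(8,4) = 8!/(4! x 4!).

Final answer: \binom{8}{4} = 70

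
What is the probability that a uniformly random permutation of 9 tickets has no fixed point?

Derangements satisfy D(n) = (n-1)(D(n-1) + D(n-2)), starting from D(0)=1, D(1)=0.
Building up: D(2)=1, D(3)=2, D(4)=9, D(5)=44, D(6)=265, D(7)=1854, D(8)=14833, D(9)=133496.
Total arrangements: 9! = 362880.
Probability = D(9)/9! = 16687/45360.

Final answer: D(9)/9! = 133496/362880 = 0.367879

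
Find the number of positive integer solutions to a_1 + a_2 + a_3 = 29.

Substitute a'_i = a_i - 1 (so a'_i >= 0). Then sum a'_i = 29 - 3 = 26.
Stars and bars: C(26+3-1, 3-1) = C(28,2).

Final answer: C(28,2) = 378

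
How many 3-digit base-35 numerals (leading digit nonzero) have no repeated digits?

The leading digit has 34 choices (anything but zero); the next has 34 (anything but the first), then 33, and so on, one fewer each time.
Total: 34 x 34 x 33.

Final answer: 38148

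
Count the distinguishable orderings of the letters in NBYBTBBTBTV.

Letters (B:5, N:1, T:3, V:1, Y:1). Total letters: 11.
Permutations = 11!/(5! x 3!).

Final answer: 55440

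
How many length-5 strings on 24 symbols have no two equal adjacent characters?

First character: 24 choices. Each subsequent: 23 choices (must differ from the previous one).
Total: 24 x 23^4.

Final answer: 24 x 23^{4} = 6716184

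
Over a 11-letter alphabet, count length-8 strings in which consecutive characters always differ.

First character: 11 choices. Each subsequent: 10 choices (must differ from the previous one).
Total: 11 x 10^7.

Final answer: 11 x 10^{7} = 110000000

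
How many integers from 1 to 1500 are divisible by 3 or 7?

Multiples of 3: 500. Multiples of 7: 214. Of both (lcm=21): 71.
By inclusion-exclusion: 500 + 214 - 71.

Final answer: 643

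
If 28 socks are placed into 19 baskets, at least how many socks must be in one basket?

By the pigeonhole principle: ceiling(28/19).

Final answer: 2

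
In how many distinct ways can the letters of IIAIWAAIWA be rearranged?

Letters (A:4, I:4, W:2). Total letters: 10.
Permutations = 10!/(4! x 4! x 2!).

Final answer: 3150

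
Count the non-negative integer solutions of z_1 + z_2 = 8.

Stars and bars with 8 stars and 1 bars:
C(8+2-1, 2-1) = C(9,1).

Final answer: C(9,1) = 9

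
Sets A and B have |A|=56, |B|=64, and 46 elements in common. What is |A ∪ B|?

|A union B| = |A| + |B| - |A intersect B| = 56 + 64 - 46.

Final answer: 74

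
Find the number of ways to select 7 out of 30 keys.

C(30,7) = 30!/(7! x 23!).

Final answer: \binom{30}{7} = 2035800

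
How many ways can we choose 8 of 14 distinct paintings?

C(14,8) = 14!/(8! x (14-8)!).

Final answer: C(14,8) = 3003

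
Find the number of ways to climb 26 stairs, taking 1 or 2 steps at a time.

Let f(n) be the number of climbs. Removing the last move (1 or 2 steps) gives f(n) = f(n-1) + f(n-2); base cases f(1)=1, f(2)=2.
Computing successive values: f(1)=1, f(2)=2, f(3)=3, f(4)=5, f(5)=8, f(6)=13, f(7)=21, f(8)=34, f(9)=55, f(10)=89, f(11)=144, f(12)=233, f(13)=377, f(14)=610, f(15)=987, f(16)=1597, f(17)=2584, f(18)=4181, f(19)=6765, f(20)=10946, f(21)=17711, f(22)=28657, f(23)=46368, f(24)=75025, f(25)=121393, f(26)=196418.

Final answer: 196418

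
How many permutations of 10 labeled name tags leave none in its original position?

Derangements satisfy D(n) = (n-1)(D(n-1) + D(n-2)), starting from D(0)=1, D(1)=0.
D(2) = 1 x (0 + 1) = 1
D(3) = 2 x (1 + 0) = 2
D(4) = 3 x (2 + 1) = 9
D(5) = 4 x (9 + 2) = 44
D(6) = 5 x (44 + 9) = 265
D(7) = 6 x (265 + 44) = 1854
D(8) = 7 x (1854 + 265) = 14833
D(9) = 8 x (14833 + 1854) = 133496
D(10) = 9 x (D(9) + D(8)) = 9 x (133496 + 14833)

Final answer: D(10) = 1334961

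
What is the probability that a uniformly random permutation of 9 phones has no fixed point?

Derangements satisfy D(n) = (n-1)(D(n-1) + D(n-2)), starting from D(0)=1, D(1)=0.
Building up: D(2)=1, D(3)=2, D(4)=9, D(5)=44, D(6)=265, D(7)=1854, D(8)=14833, D(9)=133496.
Total arrangements: 9! = 362880.
Probability = D(9)/9! = 16687/45360.

Final answer: D(9)/9! = 133496/362880 = 0.367879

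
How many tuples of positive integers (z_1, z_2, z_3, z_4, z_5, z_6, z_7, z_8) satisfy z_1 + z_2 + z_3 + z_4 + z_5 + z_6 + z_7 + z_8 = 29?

Substitute z'_i = z_i - 1 (so z'_i >= 0). Then sum z'_i = 29 - 8 = 21.
Stars and bars: C(21+8-1, 8-1) = C(28,7).

Final answer: C(28,7) = 1184040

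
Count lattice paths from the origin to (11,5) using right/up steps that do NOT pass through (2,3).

Total paths to (11,5): C(16,5) = 4368.
Paths through (2,3): C(5,3) x C(11,2) = 550.
Avoiding (2,3): 4368 - 550.

Final answer: 3818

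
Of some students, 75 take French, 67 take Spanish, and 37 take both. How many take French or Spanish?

|A union B| = |A| + |B| - |A intersect B| = 75 + 67 - 37.

Final answer: 105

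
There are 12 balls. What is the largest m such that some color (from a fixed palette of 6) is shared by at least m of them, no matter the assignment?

There are 6 possible values for color (from a fixed palette of 6). With 12 balls and 6 categories, by pigeonhole: ceiling(12/6).

Final answer: 2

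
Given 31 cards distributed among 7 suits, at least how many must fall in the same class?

By pigeonhole with 31 objects and 7 categories: ceiling(31/7).

Final answer: 5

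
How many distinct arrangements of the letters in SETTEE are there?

Letters (E:3, S:1, T:2). Total letters: 6.
Permutations = 6!/(3! x 2!).

Final answer: 60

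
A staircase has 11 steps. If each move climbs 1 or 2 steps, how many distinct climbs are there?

Let f(n) be the number of climbs. Removing the last move (1 or 2 steps) gives f(n) = f(n-1) + f(n-2); base cases f(1)=1, f(2)=2.
Iterating the recurrence: f(1)=1, f(2)=2, f(3)=3, f(4)=5, f(5)=8, f(6)=13, f(7)=21, f(8)=34, f(9)=55, f(10)=89, f(11)=144.

Final answer: 144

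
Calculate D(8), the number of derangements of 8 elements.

D(n) = (n-1)(D(n-1) + D(n-2)), D(0)=1, D(1)=0.
Building up: D(2)=1, D(3)=2, D(4)=9, D(5)=44, D(6)=265, D(7)=1854.
D(8) = 7 x (D(7) + D(6)) = 7 x (1854 + 265).

Final answer: D(8) = 14833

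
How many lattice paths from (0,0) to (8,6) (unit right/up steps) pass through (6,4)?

Paths (0,0)->(6,4): C(10,4) = 210.
Paths (6,4)->(8,6): C(4,2) = 6.
By multiplication principle: 210 x 6.

Final answer: 1260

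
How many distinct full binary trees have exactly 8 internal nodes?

The structures are counted by the Catalan number C_n. Here n = 8.
C_n = C(2n,n) - C(2n,n+1), so C_{8} = C(16,8) - C(16,9) = 12870 - 11440.

Final answer: C_{8} = 1430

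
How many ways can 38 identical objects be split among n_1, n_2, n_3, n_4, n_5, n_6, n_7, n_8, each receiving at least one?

Substitute n'_i = n_i - 1 (so n'_i >= 0). Then sum n'_i = 38 - 8 = 30.
Stars and bars: C(30+8-1, 8-1) = C(37,7).

Final answer: C(37,7) = 10295472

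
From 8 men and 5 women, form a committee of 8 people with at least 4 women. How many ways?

Sum over valid woman counts:
C(5,4)C(8,4) = 350
C(5,5)C(8,3) = 56
Total: 350 + 56.

Final answer: 406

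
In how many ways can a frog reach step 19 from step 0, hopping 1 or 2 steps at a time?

Let f(n) be the number of climbs. Removing the last move (1 or 2 steps) gives f(n) = f(n-1) + f(n-2); base cases f(1)=1, f(2)=2.
Iterating the recurrence: f(1)=1, f(2)=2, f(3)=3, f(4)=5, f(5)=8, f(6)=13, f(7)=21, f(8)=34, f(9)=55, f(10)=89, f(11)=144, f(12)=233, f(13)=377, f(14)=610, f(15)=987, f(16)=1597, f(17)=2584, f(18)=4181, f(19)=6765.

Final answer: 6765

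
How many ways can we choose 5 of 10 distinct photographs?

C(10,5) = 10!/(5! x 5!).

Final answer: \binom{10}{5} = 252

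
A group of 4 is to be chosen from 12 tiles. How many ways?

C(12,4) = 12!/(4! x (12-4)!).

Final answer: C(12,4) = 495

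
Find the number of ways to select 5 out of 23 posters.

C(23,5) = 23!/(5! x (23-5)!).

Final answer: C(23,5) = 33649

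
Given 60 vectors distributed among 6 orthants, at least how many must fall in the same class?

By pigeonhole with 60 objects and 6 categories: ceiling(60/6).

Final answer: 10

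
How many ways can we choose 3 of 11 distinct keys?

C(11,3) = 11!/(3! x 8!).

Final answer: \binom{11}{3} = 165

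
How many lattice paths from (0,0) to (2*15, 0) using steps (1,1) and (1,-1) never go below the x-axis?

Total monotonic paths to (15,15): C(30,15) = 155117520.
Paths that cross above y=x (reflection bijection): C(30,16) = 145422675.
Valid Dyck paths: 155117520 - 145422675.
(These counts are the Catalan numbers.)

Final answer: C_{15} = 9694845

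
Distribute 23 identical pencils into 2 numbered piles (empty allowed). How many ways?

Stars and bars: C(n+k-1, k-1) = C(24,1).

Final answer: C(24,1) = 24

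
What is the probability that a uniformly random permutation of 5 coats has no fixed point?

Derangements satisfy D(n) = (n-1)(D(n-1) + D(n-2)), starting from D(0)=1, D(1)=0.
Building up: D(2)=1, D(3)=2, D(4)=9, D(5)=44.
Total arrangements: 5! = 120.
Probability = D(5)/5! = 11/30.

Final answer: D(5)/5! = 44/120 = 0.366667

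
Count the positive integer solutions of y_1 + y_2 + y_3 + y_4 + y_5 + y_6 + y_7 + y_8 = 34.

Substitute y'_i = y_i - 1 (so y'_i >= 0). Then sum y'_i = 34 - 8 = 26.
Stars and bars: C(26+8-1, 8-1) = C(33,7).

Final answer: C(33,7) = 4272048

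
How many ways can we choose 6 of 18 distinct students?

C(18,6) = 18!/(6! x (18-6)!).

Final answer: C(18,6) = 18564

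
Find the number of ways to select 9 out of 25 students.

C(25,9) = 25!/(9! x 16!).

Final answer: \binom{25}{9} = 2042975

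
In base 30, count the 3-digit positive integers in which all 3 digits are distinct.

The leading digit has 29 choices (anything but zero); the next has 29 (anything but the first), then 28, and so on, one fewer each time.
Total: 29 x 29 x 28.

Final answer: 23548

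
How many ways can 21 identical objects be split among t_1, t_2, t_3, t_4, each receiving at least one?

Substitute t'_i = t_i - 1 (so t'_i >= 0). Then sum t'_i = 21 - 4 = 17.
Stars and bars: C(17+4-1, 4-1) = C(20,3).

Final answer: C(20,3) = 1140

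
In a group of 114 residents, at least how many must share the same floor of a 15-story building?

There are 15 possible values for floor of a 15-story building. With 114 residents and 15 categories, by pigeonhole: ceiling(114/15).

Final answer: 8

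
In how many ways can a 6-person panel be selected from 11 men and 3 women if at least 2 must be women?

Sum over valid woman counts:
C(3,2)C(11,4) = 990
C(3,3)C(11,3) = 165
Total: 990 + 165.

Final answer: 1155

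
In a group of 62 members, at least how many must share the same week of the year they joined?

There are 52 possible values for week of the year they joined. With 62 members and 52 categories, by pigeonhole: ceiling(62/52).

Final answer: 2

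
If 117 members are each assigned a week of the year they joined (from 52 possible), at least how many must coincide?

There are 52 possible values for week of the year they joined. With 117 members and 52 categories, by pigeonhole: ceiling(117/52).

Final answer: 3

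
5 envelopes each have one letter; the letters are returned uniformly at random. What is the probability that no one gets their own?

Derangements satisfy D(n) = (n-1)(D(n-1) + D(n-2)), starting from D(0)=1, D(1)=0.
Building up: D(2)=1, D(3)=2, D(4)=9, D(5)=44.
Total arrangements: 5! = 120.
Probability = D(5)/5! = 11/30.

Final answer: D(5)/5! = 44/120 = 0.366667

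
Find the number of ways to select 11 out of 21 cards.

C(21,11) = 21!/(11! x 10!).

Final answer: \binom{21}{11} = 352716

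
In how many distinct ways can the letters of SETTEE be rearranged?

Letters (E:3, S:1, T:2). Total letters: 6.
Permutations = 6!/(3! x 2!).

Final answer: 60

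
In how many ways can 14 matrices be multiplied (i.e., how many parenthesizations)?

The structures are counted by the Catalan number C_n. Here n = 14 - 1 = 13.
C_n = C(2n,n) - C(2n,n+1), so C_{13} = C(26,13) - C(26,14) = 10400600 - 9657700.

Final answer: C_{13} = 742900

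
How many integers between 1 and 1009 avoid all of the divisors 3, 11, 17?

|div by 3|=336, |div by 11|=91, |div by 17|=59.
|div by 3&11|=30, |div by 3&17|=19, |div by 11&17|=5, |div by all|=1.
By inclusion-exclusion, divisible by at least one: 336+91+59-30-19-5+1 = 433.
Not divisible by any: 1009 - 433.

Final answer: 576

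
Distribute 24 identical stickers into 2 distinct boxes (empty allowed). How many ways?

Stars and bars: C(n+k-1, k-1) = C(25,1).

Final answer: C(25,1) = 25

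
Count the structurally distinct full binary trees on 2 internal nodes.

The structures are counted by the Catalan number C_n. Here n = 2.
C_n = C(2n,n)/(n+1), so C_{2} = C(4,2)/3 = 6/3.

Final answer: C_{2} = 2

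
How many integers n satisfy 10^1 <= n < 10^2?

The leading digit cannot be 0 (9 options); the other 1 digit can be anything (10 options each).
Total: 9 x 10^1.

Final answer: 90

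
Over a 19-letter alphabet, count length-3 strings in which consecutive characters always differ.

Let g(n) count such strings. g(1) = 19, and each valid string of length n-1 extends in 18 ways (any symbol but the last), so g(n) = 18 g(n-1).
Total: g(3) = 19 x 18^2.

Final answer: 19 x 18^{2} = 6156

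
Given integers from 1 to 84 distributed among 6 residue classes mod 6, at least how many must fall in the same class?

By pigeonhole with 84 objects and 6 categories: ceiling(84/6).

Final answer: 14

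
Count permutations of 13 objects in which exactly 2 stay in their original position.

Choose which 2 elements are fixed: C(13,2) = 78.
Derange the remaining 11 using D(j) = (j-1)(D(j-1) + D(j-2)), D(0)=1, D(1)=0: D(2)=1, D(3)=2, D(4)=9, D(5)=44, D(6)=265, D(7)=1854, D(8)=14833, D(9)=133496, D(10)=1334961, D(11)=14684570.
Total: 78 x 14684570.

Final answer: C(13,2) D(11) = 1145396460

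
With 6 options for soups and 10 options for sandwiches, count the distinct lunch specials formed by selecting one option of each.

By the multiplication principle: 6 x 10.

Final answer: 60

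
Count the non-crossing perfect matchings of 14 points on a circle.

This is counted by the nth Catalan number C_n. Here n = 14/2 = 7.
C_n = C(2n,n)/(n+1), so C_{7} = C(14,7)/8 = 3432/8.

Final answer: C_{7} = 429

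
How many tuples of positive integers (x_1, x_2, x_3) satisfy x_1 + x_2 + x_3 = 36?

Substitute x'_i = x_i - 1 (so x'_i >= 0). Then sum x'_i = 36 - 3 = 33.
Stars and bars: C(33+3-1, 3-1) = C(35,2).

Final answer: C(35,2) = 595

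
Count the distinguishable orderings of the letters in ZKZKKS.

Letters (K:3, S:1, Z:2). Total letters: 6.
Permutations = 6!/(3! x 2!).

Final answer: 60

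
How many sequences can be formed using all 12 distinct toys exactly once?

The number of ways to arrange 12 distinct objects is 12!.

Final answer: 12! = 479001600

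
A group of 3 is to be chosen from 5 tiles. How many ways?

C(5,3) = 5!/(3! x (5-3)!).

Final answer: C(5,3) = 10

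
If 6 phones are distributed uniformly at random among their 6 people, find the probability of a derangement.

D(n) = (n-1)(D(n-1) + D(n-2)), D(0)=1, D(1)=0.
Building up: D(2)=1, D(3)=2, D(4)=9, D(5)=44, D(6)=265.
Total arrangements: 6! = 720.
Probability = D(6)/6! = 53/144.

Final answer: D(6)/6! = 265/720 = 0.368056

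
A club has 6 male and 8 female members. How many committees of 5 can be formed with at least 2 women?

Sum over valid woman counts:
C(8,2)C(6,3) = 560
C(8,3)C(6,2) = 840
C(8,4)C(6,1) = 420
C(8,5)C(6,0) = 56
Total: 560 + 840 + 420 + 56.

Final answer: 1876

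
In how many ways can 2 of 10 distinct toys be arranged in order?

P(10,2) = 10!/(10-2)! = 10!/8!.

Final answer: P(10,2) = 90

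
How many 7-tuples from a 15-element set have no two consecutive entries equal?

First character: 15 choices. Each subsequent: 14 choices (must differ from the previous one).
Total: 15 x 14^6.

Final answer: 15 x 14^{6} = 112943040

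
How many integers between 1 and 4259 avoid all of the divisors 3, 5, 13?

|div by 3|=1419, |div by 5|=851, |div by 13|=327.
|div by 3&5|=283, |div by 3&13|=109, |div by 5&13|=65, |div by all|=21.
By inclusion-exclusion, divisible by at least one: 1419+851+327-283-109-65+21 = 2161.
Not divisible by any: 4259 - 2161.

Final answer: 2098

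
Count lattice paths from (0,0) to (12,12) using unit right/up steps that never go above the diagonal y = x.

Total monotonic paths to (12,12): C(24,12) = 2704156.
A path is bad iff it touches y = x + 1; reflecting its initial segment maps bad paths bijectively onto all paths to (11,13), of which there are C(24,13) = 2496144.
Valid Dyck paths: 2704156 - 2496144.
(These counts are the Catalan numbers.)

Final answer: C_{12} = 208012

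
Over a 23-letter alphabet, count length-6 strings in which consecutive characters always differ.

Let g(n) count such strings. g(1) = 23, and each valid string of length n-1 extends in 22 ways (any symbol but the last), so g(n) = 22 g(n-1).
Total: g(6) = 23 x 22^5.

Final answer: 23 x 22^{5} = 118533536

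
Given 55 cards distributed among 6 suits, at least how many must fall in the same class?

By pigeonhole with 55 objects and 6 categories: ceiling(55/6).

Final answer: 10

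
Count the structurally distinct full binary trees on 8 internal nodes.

The structures are counted by the Catalan number C_n. Here n = 8.
Using C_0 = 1 and C_(k+1) = C_k x 2(2k+1)/(k+2), build up term by term: C_1=1, C_2=2, C_3=5, C_4=14, C_5=42, C_6=132, C_7=429, C_8=1430.

Final answer: C_{8} = 1430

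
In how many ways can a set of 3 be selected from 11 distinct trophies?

C(11,3) = 11!/(3! x 8!).

Final answer: \binom{11}{3} = 165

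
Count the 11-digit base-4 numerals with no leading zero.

In base 4, the leading digit has 3 choices (1..3); each of the remaining 10 digits has 4 choices.
Total: 3 x 4^10.

Final answer: 3145728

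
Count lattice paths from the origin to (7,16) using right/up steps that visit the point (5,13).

Paths (0,0)->(5,13): C(18,13) = 8568.
Paths (5,13)->(7,16): C(5,3) = 10.
By multiplication principle: 8568 x 10.

Final answer: 85680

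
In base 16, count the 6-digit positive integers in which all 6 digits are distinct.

First digit: 15 (nonzero). Second: 15 (not first). Third: 14, etc.
Total: 15 x 15 x 14 x 13 x 12 x 11.

Final answer: 5405400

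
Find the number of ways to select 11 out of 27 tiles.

C(27,11) = 27!/(11! x 16!).

Final answer: \binom{27}{11} = 13037895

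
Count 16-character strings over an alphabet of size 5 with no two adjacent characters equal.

First character: 5 choices. Each subsequent: 4 choices (must differ from the previous one).
Total: 5 x 4^15.

Final answer: 5 x 4^{15} = 5368709120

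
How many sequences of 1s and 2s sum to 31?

Let f(n) count the ways. The last step is size 1 or 2, so f(n) = f(n-1) + f(n-2) with f(1)=1, f(2)=2.
Iterating the recurrence: f(1)=1, f(2)=2, f(3)=3, f(4)=5, f(5)=8, f(6)=13, f(7)=21, f(8)=34, f(9)=55, f(10)=89, f(11)=144, f(12)=233, f(13)=377, f(14)=610, f(15)=987, f(16)=1597, f(17)=2584, f(18)=4181, f(19)=6765, f(20)=10946, f(21)=17711, f(22)=28657, f(23)=46368, f(24)=75025, f(25)=121393, f(26)=196418, f(27)=317811, f(28)=514229, f(29)=832040, f(30)=1346269, f(31)=2178309.

Final answer: 2178309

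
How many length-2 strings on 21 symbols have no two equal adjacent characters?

First character: 21 choices. Each subsequent: 20 choices (must differ from the previous one).
Total: 21 x 20^1.

Final answer: 21 x 20^{1} = 420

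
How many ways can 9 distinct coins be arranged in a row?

The number of ways to arrange 9 distinct objects is 9!.

Final answer: 9! = 362880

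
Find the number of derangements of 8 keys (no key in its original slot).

Use the recurrence D(n) = (n-1)(D(n-1) + D(n-2)) with D(0)=1, D(1)=0.
D(2) = 1 x (0 + 1) = 1
D(3) = 2 x (1 + 0) = 2
D(4) = 3 x (2 + 1) = 9
D(5) = 4 x (9 + 2) = 44
D(6) = 5 x (44 + 9) = 265
D(7) = 6 x (265 + 44) = 1854
D(8) = 7 x (D(7) + D(6)) = 7 x (1854 + 265)

Final answer: D(8) = 14833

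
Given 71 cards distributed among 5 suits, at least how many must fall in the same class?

By pigeonhole with 71 objects and 5 categories: ceiling(71/5).

Final answer: 15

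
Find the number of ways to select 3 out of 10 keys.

C(10,3) = 10!/(3! x (10-3)!).

Final answer: C(10,3) = 120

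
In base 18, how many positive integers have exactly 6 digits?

These are the integers in [18^5, 18^6), so the count is 18^6 - 18^5 = 17 x 18^5.

Final answer: 32122656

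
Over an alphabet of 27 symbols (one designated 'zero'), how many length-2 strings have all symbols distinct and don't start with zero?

The leading digit has 26 choices (anything but zero); the next has 26 (anything but the first), then 25, and so on, one fewer each time.
Total: 26 x 26.

Final answer: 676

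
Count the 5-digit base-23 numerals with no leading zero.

These are the integers in [23^4, 23^5), so the count is 23^5 - 23^4 = 22 x 23^4.

Final answer: 6156502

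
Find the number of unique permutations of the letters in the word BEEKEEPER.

Letters (B:1, E:5, K:1, P:1, R:1). Total letters: 9.
Permutations = 9!/(5!).

Final answer: 3024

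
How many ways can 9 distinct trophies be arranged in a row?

The number of ways to arrange 9 distinct objects is 9!.

Final answer: 9! = 362880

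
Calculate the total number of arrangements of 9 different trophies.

The number of ways to arrange 9 distinct objects is 9!.

Final answer: 9! = 362880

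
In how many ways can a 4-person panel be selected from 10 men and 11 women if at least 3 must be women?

Sum over valid woman counts:
C(11,3)C(10,1) = 1650
C(11,4)C(10,0) = 330
Total: 1650 + 330.

Final answer: 1980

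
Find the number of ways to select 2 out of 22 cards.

C(22,2) = 22!/(2! x (22-2)!).

Final answer: C(22,2) = 231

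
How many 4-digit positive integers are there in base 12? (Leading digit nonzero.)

In base 12, the leading digit has 11 choices (1..11); each of the remaining 3 digits has 12 choices.
Total: 11 x 12^3.

Final answer: 19008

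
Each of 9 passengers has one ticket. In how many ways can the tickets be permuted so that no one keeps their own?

D(n) = (n-1)(D(n-1) + D(n-2)), D(0)=1, D(1)=0.
D(2) = 1 x (0 + 1) = 1
D(3) = 2 x (1 + 0) = 2
D(4) = 3 x (2 + 1) = 9
D(5) = 4 x (9 + 2) = 44
D(6) = 5 x (44 + 9) = 265
D(7) = 6 x (265 + 44) = 1854
D(8) = 7 x (1854 + 265) = 14833
D(9) = 8 x (D(8) + D(7)) = 8 x (14833 + 1854)

Final answer: D(9) = 133496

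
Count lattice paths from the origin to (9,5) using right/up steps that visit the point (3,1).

Paths (0,0)->(3,1): C(4,1) = 4.
Paths (3,1)->(9,5): C(10,4) = 210.
By multiplication principle: 4 x 210.

Final answer: 840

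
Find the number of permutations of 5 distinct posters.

The number of ways to arrange 5 distinct objects is 5!.

Final answer: 5! = 120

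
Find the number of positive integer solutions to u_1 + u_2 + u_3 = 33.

Substitute u'_i = u_i - 1 (so u'_i >= 0). Then sum u'_i = 33 - 3 = 30.
Stars and bars: C(30+3-1, 3-1) = C(32,2).

Final answer: C(32,2) = 496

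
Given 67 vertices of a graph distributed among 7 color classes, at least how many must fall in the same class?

By pigeonhole with 67 objects and 7 categories: ceiling(67/7).

Final answer: 10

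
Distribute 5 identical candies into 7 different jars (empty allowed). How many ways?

Stars and bars: C(n+k-1, k-1) = C(11,6).

Final answer: C(11,6) = 462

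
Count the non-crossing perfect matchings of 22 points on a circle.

This is a standard Catalan-number count: the answer is C_n. Here n = 22/2 = 11.
Using C_0 = 1 and C_(k+1) = C_k x 2(2k+1)/(k+2), build up term by term: C_1=1, C_2=2, C_3=5, C_4=14, C_5=42, C_6=132, C_7=429, C_8=1430, C_9=4862, C_10=16796, C_11=58786.

Final answer: C_{11} = 58786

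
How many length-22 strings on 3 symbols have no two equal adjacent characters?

Let g(n) count such strings. g(1) = 3, and each valid string of length n-1 extends in 2 ways (any symbol but the last), so g(n) = 2 g(n-1).
Total: g(22) = 3 x 2^21.

Final answer: 3 x 2^{21} = 6291456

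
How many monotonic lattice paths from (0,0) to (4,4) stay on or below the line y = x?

Total monotonic paths to (4,4): C(8,4) = 70.
By the reflection principle, paths that go above the diagonal number C(8,5) = 56.
Valid Dyck paths: 70 - 56.
(This is the Catalan number C_{4}.)

Final answer: C_{4} = 14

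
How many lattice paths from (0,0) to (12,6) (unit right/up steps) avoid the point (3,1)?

Total paths to (12,6): C(18,6) = 18564.
Paths through (3,1): C(4,1) x C(14,5) = 8008.
Avoiding (3,1): 18564 - 8008.

Final answer: 10556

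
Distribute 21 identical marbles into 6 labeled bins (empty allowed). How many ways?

Stars and bars: C(n+k-1, k-1) = C(26,5).

Final answer: C(26,5) = 65780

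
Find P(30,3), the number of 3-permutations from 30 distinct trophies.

P(30,3) = 30!/(30-3)! = 30!/27!.

Final answer: P(30,3) = 24360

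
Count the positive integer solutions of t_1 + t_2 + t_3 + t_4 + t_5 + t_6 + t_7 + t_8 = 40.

Substitute t'_i = t_i - 1 (so t'_i >= 0). Then sum t'_i = 40 - 8 = 32.
Stars and bars: C(32+8-1, 8-1) = C(39,7).

Final answer: C(39,7) = 15380937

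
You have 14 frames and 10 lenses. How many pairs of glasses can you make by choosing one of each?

By the multiplication principle: 14 x 10.

Final answer: 140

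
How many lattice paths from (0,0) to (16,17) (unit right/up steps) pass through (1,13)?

Paths (0,0)->(1,13): C(14,13) = 14.
Paths (1,13)->(16,17): C(19,4) = 3876.
By multiplication principle: 14 x 3876.

Final answer: 54264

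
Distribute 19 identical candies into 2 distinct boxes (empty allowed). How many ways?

Stars and bars: C(n+k-1, k-1) = C(20,1).

Final answer: C(20,1) = 20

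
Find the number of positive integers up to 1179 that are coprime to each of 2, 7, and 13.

|div by 2|=589, |div by 7|=168, |div by 13|=90.
|div by 2&7|=84, |div by 2&13|=45, |div by 7&13|=12, |div by all|=6.
By inclusion-exclusion, divisible by at least one: 589+168+90-84-45-12+6 = 712.
Not divisible by any: 1179 - 712.

Final answer: 467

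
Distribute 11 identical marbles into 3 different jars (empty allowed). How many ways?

Stars and bars: C(n+k-1, k-1) = C(13,2).

Final answer: C(13,2) = 78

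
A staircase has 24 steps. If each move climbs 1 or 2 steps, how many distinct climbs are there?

Let f(n) be the number of climbs. Removing the last move (1 or 2 steps) gives f(n) = f(n-1) + f(n-2); base cases f(1)=1, f(2)=2.
Iterating the recurrence: f(1)=1, f(2)=2, f(3)=3, f(4)=5, f(5)=8, f(6)=13, f(7)=21, f(8)=34, f(9)=55, f(10)=89, f(11)=144, f(12)=233, f(13)=377, f(14)=610, f(15)=987, f(16)=1597, f(17)=2584, f(18)=4181, f(19)=6765, f(20)=10946, f(21)=17711, f(22)=28657, f(23)=46368, f(24)=75025.

Final answer: 75025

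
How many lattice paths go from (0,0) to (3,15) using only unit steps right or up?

Each path has 3 right steps and 15 up steps in some order (18 steps total).
Choose which 15 of the 18 steps are up: C(18,15).

Final answer: C(18,15) = 816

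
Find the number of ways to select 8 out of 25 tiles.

C(25,8) = 25!/(8! x 17!).

Final answer: \binom{25}{8} = 1081575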